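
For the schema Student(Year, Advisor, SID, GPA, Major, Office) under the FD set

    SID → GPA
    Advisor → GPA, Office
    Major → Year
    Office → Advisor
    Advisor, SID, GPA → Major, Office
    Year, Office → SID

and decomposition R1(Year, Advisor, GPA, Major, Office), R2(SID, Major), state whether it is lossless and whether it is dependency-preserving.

Lossless test: (Major)⁺ = {Year, Major}, which is a superkey of neither fragment — lossy.
Dependency preservation: the restricted closure of {SID} across the fragments never reaches {GPA}, so SID → GPA cannot be enforced without a join — not preserved.

lossy and not dependency-preserving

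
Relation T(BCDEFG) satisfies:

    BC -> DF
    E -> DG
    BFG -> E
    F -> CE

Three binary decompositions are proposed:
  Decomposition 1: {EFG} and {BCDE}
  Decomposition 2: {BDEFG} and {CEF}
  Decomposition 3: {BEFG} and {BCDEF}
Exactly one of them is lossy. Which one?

Decomposition 1

Decomposition 1: common = {E}, closure = {DEG} → lossy.
Decomposition 2: common = {EF}, closure = {CDEFG} → lossless.
Decomposition 3: common = {BEF}, closure = {BCDEFG} → lossless.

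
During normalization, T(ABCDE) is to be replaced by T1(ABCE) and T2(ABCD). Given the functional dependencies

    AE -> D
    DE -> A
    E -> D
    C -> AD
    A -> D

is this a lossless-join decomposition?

Common attributes: T1 ∩ T2 = {ABC}.
Closure of {ABC}: C → AD applies, adding D. So (ABC)⁺ = {ABCD}.
This closure contains every attribute of T2, so T1 ∩ T2 → T2. The join is lossless.

Yes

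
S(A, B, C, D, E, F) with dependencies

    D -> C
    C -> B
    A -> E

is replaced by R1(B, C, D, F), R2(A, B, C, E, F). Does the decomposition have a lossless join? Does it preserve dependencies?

Lossless test: (B, C, F)⁺ = {B, C, F}, which is a superkey of neither fragment — lossy.
Dependency preservation: every FD's attributes lie within a single fragment, so each can be enforced locally — preserved.

lossy but dependency-preserving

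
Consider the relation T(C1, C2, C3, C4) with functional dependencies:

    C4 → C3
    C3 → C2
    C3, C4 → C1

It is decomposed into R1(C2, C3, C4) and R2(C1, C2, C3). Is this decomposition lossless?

Common attributes: R1 ∩ R2 = {C2, C3}.
No dependency enlarges {C2, C3}, so (C2, C3)⁺ = {C2, C3}.
The closure contains neither all of R1 = {C2, C3, C4} nor all of R2 = {C1, C2, C3}, so the common attributes are not a superkey of either fragment. The join is lossy.

No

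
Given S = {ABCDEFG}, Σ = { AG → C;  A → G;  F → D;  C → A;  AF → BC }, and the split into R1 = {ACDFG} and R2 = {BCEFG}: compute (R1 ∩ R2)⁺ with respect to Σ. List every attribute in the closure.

ABCDFG

R1 ∩ R2 = {CFG}.
F → D applies, adding D
C → A applies, adding A
AF → BC applies, adding B
Closure: {ABCDFG}.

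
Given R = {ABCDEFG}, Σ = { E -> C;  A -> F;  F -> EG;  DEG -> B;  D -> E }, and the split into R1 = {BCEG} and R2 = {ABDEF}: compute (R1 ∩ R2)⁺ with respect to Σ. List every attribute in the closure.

R1 ∩ R2 = {BE}.
E → C applies, adding C
Closure: {BCE}.

BCE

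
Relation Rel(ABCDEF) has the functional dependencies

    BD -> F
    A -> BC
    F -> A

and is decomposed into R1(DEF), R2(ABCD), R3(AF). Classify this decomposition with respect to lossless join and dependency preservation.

lossless but not dependency-preserving

Lossless test (chase): Rows 2 and 3 agree on A; apply A→BC and equate their BC entries. Rows 1 and 3 agree on F; apply F→A and equate their A entries. Rows 1 and 2 agree on A; apply A→BC and equate their BC entries. Rows 1 and 2 agree on BD; apply BD→F and equate their F entries. Row 1 is now all distinguished symbols — the join is lossless.
Dependency preservation: the restricted closure of {BD} across the fragments never reaches {F}, so BD → F cannot be enforced without a join — not preserved.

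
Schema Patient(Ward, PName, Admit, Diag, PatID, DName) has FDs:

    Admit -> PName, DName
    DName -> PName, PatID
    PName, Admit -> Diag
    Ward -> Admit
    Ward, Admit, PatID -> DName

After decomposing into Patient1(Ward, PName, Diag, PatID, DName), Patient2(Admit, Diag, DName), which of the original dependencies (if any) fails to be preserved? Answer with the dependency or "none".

Ward -> Admit

Check Ward → Admit: no single fragment contains all of {Ward, Admit}, and the restricted closure of {Ward} across the fragments never reaches {Admit}.
Admit → PName, DName is preserved.
DName → PName, PatID is preserved.
PName, Admit → Diag is preserved.
Ward, Admit, PatID → DName is preserved.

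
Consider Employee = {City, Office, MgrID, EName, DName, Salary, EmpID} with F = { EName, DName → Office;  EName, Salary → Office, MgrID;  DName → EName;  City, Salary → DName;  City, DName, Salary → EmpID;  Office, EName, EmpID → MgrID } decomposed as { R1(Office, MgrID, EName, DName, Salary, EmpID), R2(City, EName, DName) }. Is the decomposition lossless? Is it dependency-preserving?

Lossless test: (EName, DName)⁺ = {Office, EName, DName}, which is a superkey of neither fragment — lossy.
Dependency preservation: the restricted closure of {City, Salary} across the fragments never reaches {DName}, so City, Salary → DName cannot be enforced without a join — not preserved.

lossy and not dependency-preserving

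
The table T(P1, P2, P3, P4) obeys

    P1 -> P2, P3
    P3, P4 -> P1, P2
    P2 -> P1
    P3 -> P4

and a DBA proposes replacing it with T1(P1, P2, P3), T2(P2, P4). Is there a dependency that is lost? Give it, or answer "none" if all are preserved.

none

P1 → P2, P3 lies within T1.
P3, P4 → P1, P2: restricted closure across fragments reaches P1, P2.
P2 → P1 lies within T1.
P3 → P4: restricted closure across fragments reaches P4.
Every dependency is enforceable on the fragments, so the decomposition is dependency-preserving.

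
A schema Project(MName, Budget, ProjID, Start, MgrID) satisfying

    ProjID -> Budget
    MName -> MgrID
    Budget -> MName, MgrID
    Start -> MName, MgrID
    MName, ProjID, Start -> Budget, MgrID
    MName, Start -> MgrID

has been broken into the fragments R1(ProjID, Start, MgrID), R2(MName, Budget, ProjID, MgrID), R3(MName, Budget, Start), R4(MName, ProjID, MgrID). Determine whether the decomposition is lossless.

Chase test. Columns are MName, Budget, ProjID, Start, MgrID; row i has aⱼ where attribute j ∈ Ri, else bᵢⱼ.
Initial tableau (one row per fragment):
  row 1: b11 b12 a3 a4 a5
  row 2: a1 a2 a3 b24 a5
  row 3: a1 a2 b33 a4 b35
  row 4: a1 b42 a3 b44 a5
Rows 1 and 2 agree on ProjID; apply ProjID→Budget and equate their Budget entries.
Rows 1 and 4 agree on ProjID; apply ProjID→Budget and equate their Budget entries.
Rows 2 and 3 agree on MName; apply MName→MgrID and equate their MgrID entries.
Rows 1 and 2 agree on Budget; apply Budget→MName, MgrID and equate their MName, MgrID entries.
Row 1 is now all distinguished symbols — the join is lossless.

Yes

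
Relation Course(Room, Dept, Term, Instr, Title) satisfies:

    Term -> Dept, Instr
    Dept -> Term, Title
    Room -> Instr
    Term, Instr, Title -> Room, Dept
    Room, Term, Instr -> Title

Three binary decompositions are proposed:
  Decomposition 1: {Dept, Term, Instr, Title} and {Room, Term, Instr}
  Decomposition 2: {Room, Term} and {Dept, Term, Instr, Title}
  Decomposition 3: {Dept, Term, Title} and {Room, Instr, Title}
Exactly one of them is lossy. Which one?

Decomposition 3

Decomposition 1: common = {Term, Instr}, closure = {Room, Dept, Term, Instr, Title} → lossless.
Decomposition 2: common = {Term}, closure = {Room, Dept, Term, Instr, Title} → lossless.
Decomposition 3: common = {Title}, closure = {Title} → lossy.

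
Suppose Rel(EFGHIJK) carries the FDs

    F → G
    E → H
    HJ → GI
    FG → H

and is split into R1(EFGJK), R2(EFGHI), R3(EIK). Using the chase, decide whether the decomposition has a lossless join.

No

Chase test. Columns are EFGHIJK; row i has aⱼ where attribute j ∈ Ri, else bᵢⱼ.
Initial tableau (one row per fragment):
  row 1: a1 a2 a3 b14 b15 a6 a7
  row 2: a1 a2 a3 a4 a5 b26 b27
  row 3: a1 b32 b33 b34 a5 b36 a7
Rows 1 and 2 agree on E; apply E→H and equate their H entries.
Rows 1 and 3 agree on E; apply E→H and equate their H entries.
No row becomes fully distinguished — the join is lossy.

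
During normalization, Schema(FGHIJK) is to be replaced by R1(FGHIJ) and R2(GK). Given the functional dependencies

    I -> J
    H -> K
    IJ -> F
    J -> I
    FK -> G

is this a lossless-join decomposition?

Common attributes: R1 ∩ R2 = {G}.
No dependency enlarges {G}, so (G)⁺ = {G}.
The closure contains neither all of R1 = {FGHIJ} nor all of R2 = {GK}, so the common attributes are not a superkey of either fragment. The join is lossy.

No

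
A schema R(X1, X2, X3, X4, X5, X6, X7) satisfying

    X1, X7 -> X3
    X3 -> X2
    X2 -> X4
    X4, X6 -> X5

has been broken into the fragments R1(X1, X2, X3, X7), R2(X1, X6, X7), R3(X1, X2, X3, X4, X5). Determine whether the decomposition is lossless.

No

Chase test. Columns are X1, X2, X3, X4, X5, X6, X7; row i has aⱼ where attribute j ∈ Ri, else bᵢⱼ.
Initial tableau (one row per fragment):
  row 1: a1 a2 a3 b14 b15 b16 a7
  row 2: a1 b22 b23 b24 b25 a6 a7
  row 3: a1 a2 a3 a4 a5 b36 b37
Rows 1 and 2 agree on X1, X7; apply X1, X7→X3 and equate their X3 entries.
Rows 1 and 2 agree on X3; apply X3→X2 and equate their X2 entries.
Rows 1 and 2 agree on X2; apply X2→X4 and equate their X4 entries.
Rows 1 and 3 agree on X2; apply X2→X4 and equate their X4 entries.
No row becomes fully distinguished — the join is lossy.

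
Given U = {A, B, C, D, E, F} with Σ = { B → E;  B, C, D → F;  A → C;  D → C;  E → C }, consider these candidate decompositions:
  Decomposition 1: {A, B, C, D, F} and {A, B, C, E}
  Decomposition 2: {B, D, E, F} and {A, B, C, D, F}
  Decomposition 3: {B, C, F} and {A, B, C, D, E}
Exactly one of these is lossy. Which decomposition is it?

Decomposition 1: common = {A, B, C}, closure = {A, B, C, E} → lossless.
Decomposition 2: common = {B, D, F}, closure = {B, C, D, E, F} → lossless.
Decomposition 3: common = {B, C}, closure = {B, C, E} → lossy.

Decomposition 3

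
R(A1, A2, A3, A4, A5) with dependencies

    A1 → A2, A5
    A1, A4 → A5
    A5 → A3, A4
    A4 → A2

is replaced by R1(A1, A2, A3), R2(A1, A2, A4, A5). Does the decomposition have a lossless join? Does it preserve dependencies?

lossless but not dependency-preserving

Lossless test: (A1, A2)⁺ = {A1, A2, A3, A4, A5}, which contains all of one fragment — lossless.
Dependency preservation: the restricted closure of {A5} across the fragments never reaches {A3, A4}, so A5 → A3, A4 cannot be enforced without a join — not preserved.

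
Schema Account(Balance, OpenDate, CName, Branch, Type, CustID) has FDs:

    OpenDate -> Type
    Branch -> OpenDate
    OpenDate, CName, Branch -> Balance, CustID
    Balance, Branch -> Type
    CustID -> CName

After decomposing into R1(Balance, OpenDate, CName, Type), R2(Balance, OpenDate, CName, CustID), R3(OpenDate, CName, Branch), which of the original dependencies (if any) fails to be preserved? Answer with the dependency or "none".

Check OpenDate, CName, Branch → Balance, CustID: no single fragment contains all of {Balance, OpenDate, CName, Branch, CustID}, and the restricted closure of {OpenDate, CName, Branch} across the fragments never reaches {Balance, CustID}.
OpenDate → Type is preserved.
Branch → OpenDate is preserved.
Balance, Branch → Type is preserved.
CustID → CName is preserved.

OpenDate, CName, Branch -> Balance, CustID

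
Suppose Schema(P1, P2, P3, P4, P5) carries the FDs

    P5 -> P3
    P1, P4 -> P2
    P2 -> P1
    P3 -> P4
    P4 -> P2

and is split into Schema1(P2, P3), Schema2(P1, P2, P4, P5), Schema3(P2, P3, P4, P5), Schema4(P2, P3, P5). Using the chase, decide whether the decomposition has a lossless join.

Yes

Chase test. Columns are P1, P2, P3, P4, P5; row i has aⱼ where attribute j ∈ Schemai, else bᵢⱼ.
Initial tableau (one row per fragment):
  row 1: b11 a2 a3 b14 b15
  row 2: a1 a2 b23 a4 a5
  row 3: b31 a2 a3 a4 a5
  row 4: b41 a2 a3 b44 a5
Rows 2 and 3 agree on P5; apply P5→P3 and equate their P3 entries.
Rows 1 and 2 agree on P2; apply P2→P1 and equate their P1 entries.
Rows 1 and 3 agree on P2; apply P2→P1 and equate their P1 entries.
Rows 1 and 4 agree on P2; apply P2→P1 and equate their P1 entries.
Rows 1 and 2 agree on P3; apply P3→P4 and equate their P4 entries.
Rows 1 and 4 agree on P3; apply P3→P4 and equate their P4 entries.
Row 2 is now all distinguished symbols — the join is lossless.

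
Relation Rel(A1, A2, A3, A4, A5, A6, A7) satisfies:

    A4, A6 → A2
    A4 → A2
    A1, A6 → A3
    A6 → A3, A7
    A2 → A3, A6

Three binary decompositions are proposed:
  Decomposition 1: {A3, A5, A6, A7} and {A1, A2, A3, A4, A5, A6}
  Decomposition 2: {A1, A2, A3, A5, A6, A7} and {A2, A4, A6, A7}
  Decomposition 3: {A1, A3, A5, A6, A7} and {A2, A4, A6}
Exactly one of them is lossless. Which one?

Decomposition 1

Decomposition 1: common = {A3, A5, A6}, closure = {A3, A5, A6, A7} → lossless.
Decomposition 2: common = {A2, A6, A7}, closure = {A2, A3, A6, A7} → lossy.
Decomposition 3: common = {A6}, closure = {A3, A6, A7} → lossy.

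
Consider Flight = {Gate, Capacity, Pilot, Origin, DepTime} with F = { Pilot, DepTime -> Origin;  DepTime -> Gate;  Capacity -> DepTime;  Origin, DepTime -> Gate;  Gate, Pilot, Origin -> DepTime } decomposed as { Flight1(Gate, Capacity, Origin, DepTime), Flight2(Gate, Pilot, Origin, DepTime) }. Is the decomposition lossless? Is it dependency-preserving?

Lossless test: (Gate, Origin, DepTime)⁺ = {Gate, Origin, DepTime}, which is a superkey of neither fragment — lossy.
Dependency preservation: every FD's attributes lie within a single fragment, so each can be enforced locally — preserved.

lossy but dependency-preserving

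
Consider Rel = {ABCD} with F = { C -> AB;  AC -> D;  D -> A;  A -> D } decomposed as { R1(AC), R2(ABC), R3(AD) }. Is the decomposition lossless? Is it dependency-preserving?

lossless and dependency-preserving

Lossless test (chase): Rows 1 and 2 agree on C; apply C→AB and equate their AB entries. Rows 1 and 2 agree on AC; apply AC→D and equate their D entries. Rows 1 and 3 agree on A; apply A→D and equate their D entries. Row 1 is now all distinguished symbols — the join is lossless.
Dependency preservation: AC → D is not contained in any single fragment, but the restricted closure of its left-hand side across the fragments still reaches the right-hand side; the remaining FDs each lie inside some fragment. All dependencies are preserved.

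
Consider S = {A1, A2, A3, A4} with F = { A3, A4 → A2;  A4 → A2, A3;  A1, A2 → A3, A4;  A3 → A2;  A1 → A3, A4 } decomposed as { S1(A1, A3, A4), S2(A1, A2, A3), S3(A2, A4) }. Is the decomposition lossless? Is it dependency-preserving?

Lossless test (chase): Rows 1 and 3 agree on A4; apply A4→A2, A3 and equate their A2, A3 entries. Rows 1 and 2 agree on A1, A2; apply A1, A2→A3, A4 and equate their A3, A4 entries. Row 1 is now all distinguished symbols — the join is lossless.
Dependency preservation: A3, A4 → A2; A4 → A2, A3; A1, A2 → A3, A4 are not contained in any single fragment, but the restricted closure of each left-hand side across the fragments still reaches the right-hand side; the remaining FDs each lie inside some fragment. All dependencies are preserved.

lossless and dependency-preserving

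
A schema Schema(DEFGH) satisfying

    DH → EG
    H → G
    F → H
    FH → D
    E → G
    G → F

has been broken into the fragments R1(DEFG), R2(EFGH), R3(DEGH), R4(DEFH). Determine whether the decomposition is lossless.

Chase test. Columns are DEFGH; row i has aⱼ where attribute j ∈ Ri, else bᵢⱼ.
Initial tableau (one row per fragment):
  row 1: a1 a2 a3 a4 b15
  row 2: b21 a2 a3 a4 a5
  row 3: a1 a2 b33 a4 a5
  row 4: a1 a2 a3 b44 a5
Rows 3 and 4 agree on DH; apply DH→EG and equate their EG entries.
Rows 1 and 2 agree on F; apply F→H and equate their H entries.
Rows 1 and 2 agree on FH; apply FH→D and equate their D entries.
Rows 1 and 3 agree on G; apply G→F and equate their F entries.
Row 1 is now all distinguished symbols — the join is lossless.

Yes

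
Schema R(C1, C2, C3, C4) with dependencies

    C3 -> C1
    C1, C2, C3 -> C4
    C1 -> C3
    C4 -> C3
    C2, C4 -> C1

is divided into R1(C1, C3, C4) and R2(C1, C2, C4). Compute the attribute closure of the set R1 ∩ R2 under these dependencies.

C1, C3, C4

R1 ∩ R2 = {C1, C4}.
C1 → C3 applies, adding C3
Closure: {C1, C3, C4}.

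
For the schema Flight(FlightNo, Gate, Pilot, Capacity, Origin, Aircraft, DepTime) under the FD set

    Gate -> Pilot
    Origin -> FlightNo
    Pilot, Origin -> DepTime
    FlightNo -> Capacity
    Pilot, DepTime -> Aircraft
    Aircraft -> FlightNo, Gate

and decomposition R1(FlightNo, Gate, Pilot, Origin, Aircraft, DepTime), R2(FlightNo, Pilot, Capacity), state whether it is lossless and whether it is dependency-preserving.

lossless and dependency-preserving

Lossless test: (FlightNo, Pilot)⁺ = {FlightNo, Pilot, Capacity}, which contains all of one fragment — lossless.
Dependency preservation: every FD's attributes lie within a single fragment, so each can be enforced locally — preserved.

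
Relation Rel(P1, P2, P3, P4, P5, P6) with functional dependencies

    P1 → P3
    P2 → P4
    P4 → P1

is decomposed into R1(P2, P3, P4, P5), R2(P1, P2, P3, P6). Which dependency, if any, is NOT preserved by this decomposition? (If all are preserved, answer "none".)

Check P4 → P1: no single fragment contains all of {P1, P4}, and the restricted closure of {P4} across the fragments never reaches {P1}.
P1 → P3 is preserved.
P2 → P4 is preserved.

P4 → P1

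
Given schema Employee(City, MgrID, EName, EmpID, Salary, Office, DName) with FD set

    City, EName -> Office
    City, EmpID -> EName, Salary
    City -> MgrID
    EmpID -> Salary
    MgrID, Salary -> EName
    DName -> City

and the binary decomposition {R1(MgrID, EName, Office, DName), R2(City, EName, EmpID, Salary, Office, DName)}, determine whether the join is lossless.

Common attributes: R1 ∩ R2 = {EName, Office, DName}.
Closure of {EName, Office, DName}: DName → City applies, adding City; City → MgrID applies, adding MgrID. So (EName, Office, DName)⁺ = {City, MgrID, EName, Office, DName}.
This closure contains every attribute of R1, so R1 ∩ R2 → R1. The join is lossless.

Yes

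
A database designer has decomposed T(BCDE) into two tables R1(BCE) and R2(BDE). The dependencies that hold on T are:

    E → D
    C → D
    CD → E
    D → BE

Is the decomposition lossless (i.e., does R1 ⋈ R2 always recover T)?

Yes

Common attributes: R1 ∩ R2 = {BE}.
Closure of {BE}: E → D applies, adding D. So (BE)⁺ = {BDE}.
This closure contains every attribute of R2, so R1 ∩ R2 → R2. The join is lossless.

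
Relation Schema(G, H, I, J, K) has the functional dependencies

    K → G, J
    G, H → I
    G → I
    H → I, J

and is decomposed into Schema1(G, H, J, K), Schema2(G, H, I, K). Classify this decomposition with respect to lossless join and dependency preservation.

Lossless test: (G, H, K)⁺ = {G, H, I, J, K}, which contains all of one fragment — lossless.
Dependency preservation: H → I, J is not contained in any single fragment, but the restricted closure of its left-hand side across the fragments still reaches the right-hand side; the remaining FDs each lie inside some fragment. All dependencies are preserved.

lossless and dependency-preserving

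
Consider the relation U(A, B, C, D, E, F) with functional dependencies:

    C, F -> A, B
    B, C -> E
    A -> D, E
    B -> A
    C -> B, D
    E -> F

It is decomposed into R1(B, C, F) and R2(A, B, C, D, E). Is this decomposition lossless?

Yes

Common attributes: R1 ∩ R2 = {B, C}.
Closure of {B, C}: B, C → E applies, adding E; B → A applies, adding A; C → B, D applies, adding D; E → F applies, adding F. So (B, C)⁺ = {A, B, C, D, E, F}.
This closure contains every attribute of R1, so R1 ∩ R2 → R1. The join is lossless.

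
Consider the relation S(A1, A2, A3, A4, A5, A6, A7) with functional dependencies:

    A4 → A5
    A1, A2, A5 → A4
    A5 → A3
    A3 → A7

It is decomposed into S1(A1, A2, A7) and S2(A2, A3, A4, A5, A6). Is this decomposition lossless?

No

Common attributes: S1 ∩ S2 = {A2}.
No dependency enlarges {A2}, so (A2)⁺ = {A2}.
The closure contains neither all of S1 = {A1, A2, A7} nor all of S2 = {A2, A3, A4, A5, A6}, so the common attributes are not a superkey of either fragment. The join is lossy.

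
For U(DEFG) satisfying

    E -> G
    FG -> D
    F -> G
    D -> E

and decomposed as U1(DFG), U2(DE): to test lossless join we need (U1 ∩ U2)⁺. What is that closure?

U1 ∩ U2 = {D}.
D → E applies, adding E
E → G applies, adding G
Closure: {DEG}.

DEG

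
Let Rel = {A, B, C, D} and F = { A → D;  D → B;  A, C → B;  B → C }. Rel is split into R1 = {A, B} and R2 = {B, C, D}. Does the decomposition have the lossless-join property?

No

Common attributes: R1 ∩ R2 = {B}.
Closure of {B}: B → C applies, adding C. So (B)⁺ = {B, C}.
The closure contains neither all of R1 = {A, B} nor all of R2 = {B, C, D}, so the common attributes are not a superkey of either fragment. The join is lossy.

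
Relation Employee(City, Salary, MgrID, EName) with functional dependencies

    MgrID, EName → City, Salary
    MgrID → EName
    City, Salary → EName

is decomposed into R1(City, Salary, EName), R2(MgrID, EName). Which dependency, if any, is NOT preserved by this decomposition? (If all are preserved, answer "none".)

MgrID, EName → City, Salary

Check MgrID, EName → City, Salary: no single fragment contains all of {City, Salary, MgrID, EName}, and the restricted closure of {MgrID, EName} across the fragments never reaches {City, Salary}.
MgrID → EName is preserved.
City, Salary → EName is preserved.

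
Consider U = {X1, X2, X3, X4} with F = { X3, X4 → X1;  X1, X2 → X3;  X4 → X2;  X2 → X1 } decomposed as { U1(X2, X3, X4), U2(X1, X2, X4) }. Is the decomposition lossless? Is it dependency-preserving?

lossless and dependency-preserving

Lossless test: (X2, X4)⁺ = {X1, X2, X3, X4}, which contains all of one fragment — lossless.
Dependency preservation: X3, X4 → X1; X1, X2 → X3 are not contained in any single fragment, but the restricted closure of each left-hand side across the fragments still reaches the right-hand side; the remaining FDs each lie inside some fragment. All dependencies are preserved.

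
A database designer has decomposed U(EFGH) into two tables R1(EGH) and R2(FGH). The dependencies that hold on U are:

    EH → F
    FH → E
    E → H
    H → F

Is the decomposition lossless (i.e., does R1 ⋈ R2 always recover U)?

Common attributes: R1 ∩ R2 = {GH}.
Closure of {GH}: H → F applies, adding F; FH → E applies, adding E. So (GH)⁺ = {EFGH}.
This closure contains every attribute of R1, so R1 ∩ R2 → R1. The join is lossless.

Yes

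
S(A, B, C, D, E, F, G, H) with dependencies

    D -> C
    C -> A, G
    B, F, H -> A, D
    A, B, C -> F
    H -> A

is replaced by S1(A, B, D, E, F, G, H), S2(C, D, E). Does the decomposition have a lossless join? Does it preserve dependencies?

Lossless test: (D, E)⁺ = {A, C, D, E, G}, which contains all of one fragment — lossless.
Dependency preservation: the restricted closure of {C} across the fragments never reaches {A, G}, so C → A, G cannot be enforced without a join — not preserved.

lossless but not dependency-preserving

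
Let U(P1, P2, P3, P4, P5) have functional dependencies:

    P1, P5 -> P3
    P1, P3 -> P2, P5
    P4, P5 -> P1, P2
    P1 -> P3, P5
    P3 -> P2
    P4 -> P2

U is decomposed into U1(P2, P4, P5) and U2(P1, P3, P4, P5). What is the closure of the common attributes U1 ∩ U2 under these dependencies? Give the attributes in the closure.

U1 ∩ U2 = {P4, P5}.
P4, P5 → P1, P2 applies, adding P1, P2
P1 → P3, P5 applies, adding P3
Closure: {P1, P2, P3, P4, P5}.

P1, P2, P3, P4, P5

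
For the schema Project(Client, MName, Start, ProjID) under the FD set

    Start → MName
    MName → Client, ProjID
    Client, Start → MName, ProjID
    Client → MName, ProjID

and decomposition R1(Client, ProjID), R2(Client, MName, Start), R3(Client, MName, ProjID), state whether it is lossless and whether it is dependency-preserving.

Lossless test (chase): Rows 2 and 3 agree on MName; apply MName→Client, ProjID and equate their Client, ProjID entries. Rows 1 and 2 agree on Client; apply Client→MName, ProjID and equate their MName, ProjID entries. Row 2 is now all distinguished symbols — the join is lossless.
Dependency preservation: Client, Start → MName, ProjID is not contained in any single fragment, but the restricted closure of its left-hand side across the fragments still reaches the right-hand side; the remaining FDs each lie inside some fragment. All dependencies are preserved.

lossless and dependency-preserving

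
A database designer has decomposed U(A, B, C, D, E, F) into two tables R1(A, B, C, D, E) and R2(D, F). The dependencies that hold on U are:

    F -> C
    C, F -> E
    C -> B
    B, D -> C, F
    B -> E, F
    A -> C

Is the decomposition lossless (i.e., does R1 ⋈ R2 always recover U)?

No

Common attributes: R1 ∩ R2 = {D}.
No dependency enlarges {D}, so (D)⁺ = {D}.
The closure contains neither all of R1 = {A, B, C, D, E} nor all of R2 = {D, F}, so the common attributes are not a superkey of either fragment. The join is lossy.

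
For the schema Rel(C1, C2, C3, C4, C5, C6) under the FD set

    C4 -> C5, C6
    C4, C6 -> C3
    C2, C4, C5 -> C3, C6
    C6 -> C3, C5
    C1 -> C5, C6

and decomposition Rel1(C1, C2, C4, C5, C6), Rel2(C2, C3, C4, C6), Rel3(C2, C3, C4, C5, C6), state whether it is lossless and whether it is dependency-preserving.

lossless and dependency-preserving

Lossless test (chase): Rows 1 and 2 agree on C4; apply C4→C5, C6 and equate their C5, C6 entries. Rows 1 and 2 agree on C4, C6; apply C4, C6→C3 and equate their C3 entries. Row 1 is now all distinguished symbols — the join is lossless.
Dependency preservation: every FD's attributes lie within a single fragment, so each can be enforced locally — preserved.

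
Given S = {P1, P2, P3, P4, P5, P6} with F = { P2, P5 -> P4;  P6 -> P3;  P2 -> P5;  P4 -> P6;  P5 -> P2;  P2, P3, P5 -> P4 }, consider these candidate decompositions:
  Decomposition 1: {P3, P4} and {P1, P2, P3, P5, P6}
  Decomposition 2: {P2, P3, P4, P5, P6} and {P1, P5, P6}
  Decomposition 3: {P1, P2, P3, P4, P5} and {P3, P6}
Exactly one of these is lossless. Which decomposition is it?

Decomposition 1: common = {P3}, closure = {P3} → lossy.
Decomposition 2: common = {P5, P6}, closure = {P2, P3, P4, P5, P6} → lossless.
Decomposition 3: common = {P3}, closure = {P3} → lossy.

Decomposition 2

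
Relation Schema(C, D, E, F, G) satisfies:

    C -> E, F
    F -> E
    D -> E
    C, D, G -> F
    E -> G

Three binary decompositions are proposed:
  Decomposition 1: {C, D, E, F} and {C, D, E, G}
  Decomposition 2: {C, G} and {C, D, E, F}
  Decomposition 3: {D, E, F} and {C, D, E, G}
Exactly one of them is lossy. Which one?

Decomposition 1: common = {C, D, E}, closure = {C, D, E, F, G} → lossless.
Decomposition 2: common = {C}, closure = {C, E, F, G} → lossless.
Decomposition 3: common = {D, E}, closure = {D, E, G} → lossy.

Decomposition 3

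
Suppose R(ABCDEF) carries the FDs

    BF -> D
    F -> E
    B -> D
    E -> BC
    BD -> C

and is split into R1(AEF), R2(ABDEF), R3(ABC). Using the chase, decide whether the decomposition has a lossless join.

Chase test. Columns are ABCDEF; row i has aⱼ where attribute j ∈ Ri, else bᵢⱼ.
Initial tableau (one row per fragment):
  row 1: a1 b12 b13 b14 a5 a6
  row 2: a1 a2 b23 a4 a5 a6
  row 3: a1 a2 a3 b34 b35 b36
Rows 2 and 3 agree on B; apply B→D and equate their D entries.
Rows 1 and 2 agree on E; apply E→BC and equate their BC entries.
Rows 2 and 3 agree on BD; apply BD→C and equate their C entries.
Rows 1 and 2 agree on BF; apply BF→D and equate their D entries.
Row 1 is now all distinguished symbols — the join is lossless.

Yes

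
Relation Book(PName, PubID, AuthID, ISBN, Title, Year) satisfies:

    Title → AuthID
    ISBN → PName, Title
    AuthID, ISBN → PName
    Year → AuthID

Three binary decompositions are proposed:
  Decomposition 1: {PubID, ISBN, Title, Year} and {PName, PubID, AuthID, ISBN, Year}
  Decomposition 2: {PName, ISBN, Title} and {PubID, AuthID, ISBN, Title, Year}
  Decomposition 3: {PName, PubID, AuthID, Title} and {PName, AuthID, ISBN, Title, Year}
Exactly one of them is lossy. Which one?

Decomposition 3

Decomposition 1: common = {PubID, ISBN, Year}, closure = {PName, PubID, AuthID, ISBN, Title, Year} → lossless.
Decomposition 2: common = {ISBN, Title}, closure = {PName, AuthID, ISBN, Title} → lossless.
Decomposition 3: common = {PName, AuthID, Title}, closure = {PName, AuthID, Title} → lossy.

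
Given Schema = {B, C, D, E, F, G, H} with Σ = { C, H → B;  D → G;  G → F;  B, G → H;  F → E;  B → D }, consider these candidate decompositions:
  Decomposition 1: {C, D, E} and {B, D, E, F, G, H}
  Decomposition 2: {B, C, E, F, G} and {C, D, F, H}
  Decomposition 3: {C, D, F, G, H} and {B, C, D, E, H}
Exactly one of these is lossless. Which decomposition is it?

Decomposition 1: common = {D, E}, closure = {D, E, F, G} → lossy.
Decomposition 2: common = {C, F}, closure = {C, E, F} → lossy.
Decomposition 3: common = {C, D, H}, closure = {B, C, D, E, F, G, H} → lossless.

Decomposition 3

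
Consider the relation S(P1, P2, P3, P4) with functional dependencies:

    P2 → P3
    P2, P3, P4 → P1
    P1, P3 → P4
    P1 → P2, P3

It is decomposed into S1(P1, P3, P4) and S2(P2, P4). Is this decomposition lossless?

No

Common attributes: S1 ∩ S2 = {P4}.
No dependency enlarges {P4}, so (P4)⁺ = {P4}.
The closure contains neither all of S1 = {P1, P3, P4} nor all of S2 = {P2, P4}, so the common attributes are not a superkey of either fragment. The join is lossy.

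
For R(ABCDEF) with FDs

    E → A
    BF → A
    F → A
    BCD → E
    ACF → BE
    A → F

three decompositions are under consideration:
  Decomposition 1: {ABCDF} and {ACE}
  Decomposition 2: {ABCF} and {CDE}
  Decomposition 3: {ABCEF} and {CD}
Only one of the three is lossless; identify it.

Decomposition 1: common = {AC}, closure = {ABCEF} → lossless.
Decomposition 2: common = {C}, closure = {C} → lossy.
Decomposition 3: common = {C}, closure = {C} → lossy.

Decomposition 1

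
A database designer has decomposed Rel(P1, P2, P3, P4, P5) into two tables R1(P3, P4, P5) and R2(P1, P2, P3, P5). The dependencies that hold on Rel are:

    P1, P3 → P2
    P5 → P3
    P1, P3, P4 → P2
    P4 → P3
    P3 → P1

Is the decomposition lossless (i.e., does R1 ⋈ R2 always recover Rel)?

Common attributes: R1 ∩ R2 = {P3, P5}.
Closure of {P3, P5}: P3 → P1 applies, adding P1; P1, P3 → P2 applies, adding P2. So (P3, P5)⁺ = {P1, P2, P3, P5}.
This closure contains every attribute of R2, so R1 ∩ R2 → R2. The join is lossless.

Yes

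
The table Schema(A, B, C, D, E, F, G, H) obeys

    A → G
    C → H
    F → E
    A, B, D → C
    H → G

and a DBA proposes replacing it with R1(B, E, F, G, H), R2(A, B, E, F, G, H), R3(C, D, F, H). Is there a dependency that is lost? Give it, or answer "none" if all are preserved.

Check A, B, D → C: no single fragment contains all of {A, B, C, D}, and the restricted closure of {A, B, D} across the fragments never reaches {C}.
A → G is preserved.
C → H is preserved.
F → E is preserved.
H → G is preserved.

A, B, D → C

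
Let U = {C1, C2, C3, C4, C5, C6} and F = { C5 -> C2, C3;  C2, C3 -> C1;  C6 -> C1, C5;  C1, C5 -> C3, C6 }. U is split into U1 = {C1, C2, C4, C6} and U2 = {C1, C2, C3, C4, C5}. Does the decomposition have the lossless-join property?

Common attributes: U1 ∩ U2 = {C1, C2, C4}.
No dependency enlarges {C1, C2, C4}, so (C1, C2, C4)⁺ = {C1, C2, C4}.
The closure contains neither all of U1 = {C1, C2, C4, C6} nor all of U2 = {C1, C2, C3, C4, C5}, so the common attributes are not a superkey of either fragment. The join is lossy.

No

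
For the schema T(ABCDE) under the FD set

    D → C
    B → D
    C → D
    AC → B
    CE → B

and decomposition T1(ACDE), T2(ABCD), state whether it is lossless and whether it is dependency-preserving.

Lossless test: (ACD)⁺ = {ABCD}, which contains all of one fragment — lossless.
Dependency preservation: the restricted closure of {CE} across the fragments never reaches {B}, so CE → B cannot be enforced without a join — not preserved.

lossless but not dependency-preserving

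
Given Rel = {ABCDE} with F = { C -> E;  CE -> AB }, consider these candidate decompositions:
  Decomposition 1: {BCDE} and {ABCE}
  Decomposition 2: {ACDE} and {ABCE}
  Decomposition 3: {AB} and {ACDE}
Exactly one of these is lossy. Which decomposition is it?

Decomposition 1: common = {BCE}, closure = {ABCE} → lossless.
Decomposition 2: common = {ACE}, closure = {ABCE} → lossless.
Decomposition 3: common = {A}, closure = {A} → lossy.

Decomposition 3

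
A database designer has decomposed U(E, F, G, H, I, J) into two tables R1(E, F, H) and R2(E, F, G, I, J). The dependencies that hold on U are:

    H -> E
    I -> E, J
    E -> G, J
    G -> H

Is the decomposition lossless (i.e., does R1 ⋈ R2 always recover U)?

Common attributes: R1 ∩ R2 = {E, F}.
Closure of {E, F}: E → G, J applies, adding G, J; G → H applies, adding H. So (E, F)⁺ = {E, F, G, H, J}.
This closure contains every attribute of R1, so R1 ∩ R2 → R1. The join is lossless.

Yes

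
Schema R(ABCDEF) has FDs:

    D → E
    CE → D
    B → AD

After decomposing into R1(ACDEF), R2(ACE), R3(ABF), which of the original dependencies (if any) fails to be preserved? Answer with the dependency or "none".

B → AD

Check B → AD: no single fragment contains all of {ABD}, and the restricted closure of {B} across the fragments never reaches {AD}.
D → E is preserved.
CE → D is preserved.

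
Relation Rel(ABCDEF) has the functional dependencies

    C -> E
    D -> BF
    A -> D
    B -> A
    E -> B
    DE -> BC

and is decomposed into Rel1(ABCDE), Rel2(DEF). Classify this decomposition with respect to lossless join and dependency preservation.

lossless and dependency-preserving

Lossless test: (DE)⁺ = {ABCDEF}, which contains all of one fragment — lossless.
Dependency preservation: D → BF is not contained in any single fragment, but the restricted closure of its left-hand side across the fragments still reaches the right-hand side; the remaining FDs each lie inside some fragment. All dependencies are preserved.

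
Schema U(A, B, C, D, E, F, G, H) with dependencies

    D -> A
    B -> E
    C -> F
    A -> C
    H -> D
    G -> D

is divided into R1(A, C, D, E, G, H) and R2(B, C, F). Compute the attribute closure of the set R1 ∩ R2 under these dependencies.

C, F

R1 ∩ R2 = {C}.
C → F applies, adding F
Closure: {C, F}.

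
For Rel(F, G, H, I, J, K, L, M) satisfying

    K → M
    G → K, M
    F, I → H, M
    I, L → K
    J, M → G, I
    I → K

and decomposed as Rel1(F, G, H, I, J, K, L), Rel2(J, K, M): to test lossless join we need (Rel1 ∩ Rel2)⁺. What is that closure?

G, I, J, K, M

Rel1 ∩ Rel2 = {J, K}.
K → M applies, adding M
J, M → G, I applies, adding G, I
Closure: {G, I, J, K, M}.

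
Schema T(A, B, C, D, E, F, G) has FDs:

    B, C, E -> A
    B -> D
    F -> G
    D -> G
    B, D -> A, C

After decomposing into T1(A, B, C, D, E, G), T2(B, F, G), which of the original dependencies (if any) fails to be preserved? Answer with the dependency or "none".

none

B, C, E → A lies within T1.
B → D lies within T1.
F → G lies within T2.
D → G lies within T1.
B, D → A, C lies within T1.
Every dependency is enforceable on the fragments, so the decomposition is dependency-preserving.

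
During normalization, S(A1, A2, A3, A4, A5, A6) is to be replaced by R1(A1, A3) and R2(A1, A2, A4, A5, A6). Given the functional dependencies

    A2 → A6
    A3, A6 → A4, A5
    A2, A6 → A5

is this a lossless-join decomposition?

No

Common attributes: R1 ∩ R2 = {A1}.
No dependency enlarges {A1}, so (A1)⁺ = {A1}.
The closure contains neither all of R1 = {A1, A3} nor all of R2 = {A1, A2, A4, A5, A6}, so the common attributes are not a superkey of either fragment. The join is lossy.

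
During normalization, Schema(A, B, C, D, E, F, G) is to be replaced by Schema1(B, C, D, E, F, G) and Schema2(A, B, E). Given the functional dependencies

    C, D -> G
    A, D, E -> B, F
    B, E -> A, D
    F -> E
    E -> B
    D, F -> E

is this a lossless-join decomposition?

Yes

Common attributes: Schema1 ∩ Schema2 = {B, E}.
Closure of {B, E}: B, E → A, D applies, adding A, D; A, D, E → B, F applies, adding F. So (B, E)⁺ = {A, B, D, E, F}.
This closure contains every attribute of Schema2, so Schema1 ∩ Schema2 → Schema2. The join is lossless.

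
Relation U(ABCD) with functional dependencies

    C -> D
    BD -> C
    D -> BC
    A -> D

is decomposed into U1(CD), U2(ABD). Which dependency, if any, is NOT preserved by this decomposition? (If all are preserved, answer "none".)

none

C → D lies within U1.
BD → C: restricted closure across fragments reaches C.
D → BC: restricted closure across fragments reaches BC.
A → D lies within U2.
Every dependency is enforceable on the fragments, so the decomposition is dependency-preserving.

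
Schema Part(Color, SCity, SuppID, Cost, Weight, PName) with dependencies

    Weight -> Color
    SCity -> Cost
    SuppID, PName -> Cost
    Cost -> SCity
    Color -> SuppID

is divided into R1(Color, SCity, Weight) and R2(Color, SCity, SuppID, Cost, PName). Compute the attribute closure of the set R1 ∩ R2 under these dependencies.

Color, SCity, SuppID, Cost

R1 ∩ R2 = {Color, SCity}.
SCity → Cost applies, adding Cost
Color → SuppID applies, adding SuppID
Closure: {Color, SCity, SuppID, Cost}.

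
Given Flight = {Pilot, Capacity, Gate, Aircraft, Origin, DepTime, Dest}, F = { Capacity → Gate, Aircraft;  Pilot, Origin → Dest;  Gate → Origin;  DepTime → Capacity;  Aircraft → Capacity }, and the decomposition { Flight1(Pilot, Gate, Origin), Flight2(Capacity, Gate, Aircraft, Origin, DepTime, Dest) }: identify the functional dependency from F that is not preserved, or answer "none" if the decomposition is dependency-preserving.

Pilot, Origin → Dest

Check Pilot, Origin → Dest: no single fragment contains all of {Pilot, Origin, Dest}, and the restricted closure of {Pilot, Origin} across the fragments never reaches {Dest}.
Capacity → Gate, Aircraft is preserved.
Gate → Origin is preserved.
DepTime → Capacity is preserved.
Aircraft → Capacity is preserved.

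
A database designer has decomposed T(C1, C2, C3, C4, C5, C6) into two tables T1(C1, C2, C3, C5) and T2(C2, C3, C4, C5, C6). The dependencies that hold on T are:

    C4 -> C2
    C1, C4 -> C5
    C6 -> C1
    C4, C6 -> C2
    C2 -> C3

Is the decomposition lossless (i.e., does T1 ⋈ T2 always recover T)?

No

Common attributes: T1 ∩ T2 = {C2, C3, C5}.
No dependency enlarges {C2, C3, C5}, so (C2, C3, C5)⁺ = {C2, C3, C5}.
The closure contains neither all of T1 = {C1, C2, C3, C5} nor all of T2 = {C2, C3, C4, C5, C6}, so the common attributes are not a superkey of either fragment. The join is lossy.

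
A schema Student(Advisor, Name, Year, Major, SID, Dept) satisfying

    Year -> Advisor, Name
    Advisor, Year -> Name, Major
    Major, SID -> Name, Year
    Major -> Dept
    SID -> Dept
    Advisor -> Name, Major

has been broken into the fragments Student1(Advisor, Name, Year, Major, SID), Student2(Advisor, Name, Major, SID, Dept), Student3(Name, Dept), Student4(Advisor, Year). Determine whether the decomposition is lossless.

Chase test. Columns are Advisor, Name, Year, Major, SID, Dept; row i has aⱼ where attribute j ∈ Studenti, else bᵢⱼ.
Initial tableau (one row per fragment):
  row 1: a1 a2 a3 a4 a5 b16
  row 2: a1 a2 b23 a4 a5 a6
  row 3: b31 a2 b33 b34 b35 a6
  row 4: a1 b42 a3 b44 b45 b46
Rows 1 and 4 agree on Year; apply Year→Advisor, Name and equate their Advisor, Name entries.
Rows 1 and 4 agree on Advisor, Year; apply Advisor, Year→Name, Major and equate their Name, Major entries.
Rows 1 and 2 agree on Major, SID; apply Major, SID→Name, Year and equate their Name, Year entries.
Rows 1 and 2 agree on Major; apply Major→Dept and equate their Dept entries.
Rows 1 and 4 agree on Major; apply Major→Dept and equate their Dept entries.
Row 1 is now all distinguished symbols — the join is lossless.

Yes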